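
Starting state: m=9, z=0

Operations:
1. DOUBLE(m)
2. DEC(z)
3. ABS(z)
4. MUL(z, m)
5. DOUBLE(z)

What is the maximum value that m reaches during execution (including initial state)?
18

Values of m at each step:
Initial: m = 9
After step 1: m = 18 ← maximum
After step 2: m = 18
After step 3: m = 18
After step 4: m = 18
After step 5: m = 18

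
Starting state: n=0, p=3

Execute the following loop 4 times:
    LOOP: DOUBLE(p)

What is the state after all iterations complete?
n=0, p=48

Iteration trace:
Start: n=0, p=3
After iteration 1: n=0, p=6
After iteration 2: n=0, p=12
After iteration 3: n=0, p=24
After iteration 4: n=0, p=48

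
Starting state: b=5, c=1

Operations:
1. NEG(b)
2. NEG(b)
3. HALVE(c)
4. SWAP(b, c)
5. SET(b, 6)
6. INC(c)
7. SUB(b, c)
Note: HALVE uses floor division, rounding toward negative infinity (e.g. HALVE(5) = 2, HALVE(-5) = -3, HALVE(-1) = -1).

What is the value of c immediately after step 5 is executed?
c = 5

Tracing c through execution:
Initial: c = 1
After step 1 (NEG(b)): c = 1
After step 2 (NEG(b)): c = 1
After step 3 (HALVE(c)): c = 0
After step 4 (SWAP(b, c)): c = 5
After step 5 (SET(b, 6)): c = 5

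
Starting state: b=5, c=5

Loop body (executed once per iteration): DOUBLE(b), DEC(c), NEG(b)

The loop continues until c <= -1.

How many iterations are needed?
6

Tracing iterations:
Initial: b=5, c=5
After iteration 1: b=-10, c=4
After iteration 2: b=20, c=3
After iteration 3: b=-40, c=2
After iteration 4: b=80, c=1
After iteration 5: b=-160, c=0
After iteration 6: b=320, c=-1
c <= -1 now holds, so the loop exits after 6 iterations.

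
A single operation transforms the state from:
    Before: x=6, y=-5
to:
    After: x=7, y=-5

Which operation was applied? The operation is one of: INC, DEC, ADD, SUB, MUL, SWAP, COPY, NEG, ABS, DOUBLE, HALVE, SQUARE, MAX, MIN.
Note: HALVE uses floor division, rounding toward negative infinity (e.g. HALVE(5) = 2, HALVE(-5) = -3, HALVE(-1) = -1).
INC(x)

Analyzing the change:
Before: x=6, y=-5
After: x=7, y=-5
Variable x changed from 6 to 7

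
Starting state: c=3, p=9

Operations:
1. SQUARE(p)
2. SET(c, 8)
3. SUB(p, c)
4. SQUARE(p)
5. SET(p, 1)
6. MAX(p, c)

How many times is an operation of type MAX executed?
1

Counting MAX operations:
Step 6: MAX(p, c) ← MAX
Total: 1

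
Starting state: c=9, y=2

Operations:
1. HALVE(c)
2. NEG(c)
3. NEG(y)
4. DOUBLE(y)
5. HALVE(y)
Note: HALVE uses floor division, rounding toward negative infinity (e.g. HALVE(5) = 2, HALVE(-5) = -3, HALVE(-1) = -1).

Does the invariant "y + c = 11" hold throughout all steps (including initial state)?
No, violated after step 1

The invariant is violated after step 1.

State at each step:
Initial: c=9, y=2
After step 1: c=4, y=2
After step 2: c=-4, y=2
After step 3: c=-4, y=-2
After step 4: c=-4, y=-4
After step 5: c=-4, y=-2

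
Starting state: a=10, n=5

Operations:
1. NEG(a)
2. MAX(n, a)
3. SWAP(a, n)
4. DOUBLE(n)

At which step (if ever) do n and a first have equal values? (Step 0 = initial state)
Never

n and a never become equal during execution.

Comparing values at each step:
Initial: n=5, a=10
After step 1: n=5, a=-10
After step 2: n=5, a=-10
After step 3: n=-10, a=5
After step 4: n=-20, a=5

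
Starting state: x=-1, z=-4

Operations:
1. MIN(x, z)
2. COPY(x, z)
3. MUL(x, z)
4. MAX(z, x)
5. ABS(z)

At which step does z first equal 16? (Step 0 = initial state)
Step 4

Tracing z:
Initial: z = -4
After step 1: z = -4
After step 2: z = -4
After step 3: z = -4
After step 4: z = 16 ← first occurrence
After step 5: z = 16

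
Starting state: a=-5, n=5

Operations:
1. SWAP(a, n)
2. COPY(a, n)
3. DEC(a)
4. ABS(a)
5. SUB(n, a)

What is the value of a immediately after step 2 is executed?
a = -5

Tracing a through execution:
Initial: a = -5
After step 1 (SWAP(a, n)): a = 5
After step 2 (COPY(a, n)): a = -5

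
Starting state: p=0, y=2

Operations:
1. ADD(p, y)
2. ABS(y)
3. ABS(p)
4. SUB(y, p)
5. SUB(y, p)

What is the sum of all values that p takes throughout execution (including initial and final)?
10

Values of p at each step:
Initial: p = 0
After step 1: p = 2
After step 2: p = 2
After step 3: p = 2
After step 4: p = 2
After step 5: p = 2
Sum = 0 + 2 + 2 + 2 + 2 + 2 = 10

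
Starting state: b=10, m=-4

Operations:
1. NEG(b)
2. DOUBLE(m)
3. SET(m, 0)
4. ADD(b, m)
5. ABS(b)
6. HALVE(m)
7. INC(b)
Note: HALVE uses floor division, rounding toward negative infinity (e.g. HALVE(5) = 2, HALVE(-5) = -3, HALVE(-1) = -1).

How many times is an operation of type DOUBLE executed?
1

Counting DOUBLE operations:
Step 2: DOUBLE(m) ← DOUBLE
Total: 1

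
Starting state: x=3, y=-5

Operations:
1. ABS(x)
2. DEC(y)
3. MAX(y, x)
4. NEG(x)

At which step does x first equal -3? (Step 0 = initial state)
Step 4

Tracing x:
Initial: x = 3
After step 1: x = 3
After step 2: x = 3
After step 3: x = 3
After step 4: x = -3 ← first occurrence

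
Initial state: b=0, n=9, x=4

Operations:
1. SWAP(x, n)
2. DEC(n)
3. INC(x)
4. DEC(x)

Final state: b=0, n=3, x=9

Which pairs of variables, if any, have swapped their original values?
None

Comparing initial and final values:
x: 4 → 9
b: 0 → 0
n: 9 → 3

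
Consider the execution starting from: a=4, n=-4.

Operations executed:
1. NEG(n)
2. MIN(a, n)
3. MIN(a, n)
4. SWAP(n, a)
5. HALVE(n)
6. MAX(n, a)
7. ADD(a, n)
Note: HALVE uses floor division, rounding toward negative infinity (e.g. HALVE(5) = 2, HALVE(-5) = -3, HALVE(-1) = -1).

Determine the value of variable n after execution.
n = 4

Tracing execution:
Step 1: NEG(n) → n = 4
Step 2: MIN(a, n) → n = 4
Step 3: MIN(a, n) → n = 4
Step 4: SWAP(n, a) → n = 4
Step 5: HALVE(n) → n = 2
Step 6: MAX(n, a) → n = 4
Step 7: ADD(a, n) → n = 4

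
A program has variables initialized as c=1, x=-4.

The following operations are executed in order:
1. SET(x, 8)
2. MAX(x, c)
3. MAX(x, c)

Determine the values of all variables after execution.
{c: 1, x: 8}

Step-by-step execution:
Initial: c=1, x=-4
After step 1 (SET(x, 8)): c=1, x=8
After step 2 (MAX(x, c)): c=1, x=8
After step 3 (MAX(x, c)): c=1, x=8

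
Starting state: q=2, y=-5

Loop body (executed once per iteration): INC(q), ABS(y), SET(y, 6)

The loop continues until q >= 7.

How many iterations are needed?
5

Tracing iterations:
Initial: q=2, y=-5
After iteration 1: q=3, y=6
After iteration 2: q=4, y=6
After iteration 3: q=5, y=6
After iteration 4: q=6, y=6
After iteration 5: q=7, y=6
q >= 7 now holds, so the loop exits after 5 iterations.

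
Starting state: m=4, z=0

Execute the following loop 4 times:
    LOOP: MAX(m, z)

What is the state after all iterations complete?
m=4, z=0

Iteration trace:
Start: m=4, z=0
After iteration 1: m=4, z=0
After iteration 2: m=4, z=0
After iteration 3: m=4, z=0
After iteration 4: m=4, z=0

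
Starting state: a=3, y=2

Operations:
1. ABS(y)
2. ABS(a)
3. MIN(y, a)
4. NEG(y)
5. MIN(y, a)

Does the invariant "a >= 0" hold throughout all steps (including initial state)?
Yes

The invariant holds at every step.

State at each step:
Initial: a=3, y=2
After step 1: a=3, y=2
After step 2: a=3, y=2
After step 3: a=3, y=2
After step 4: a=3, y=-2
After step 5: a=3, y=-2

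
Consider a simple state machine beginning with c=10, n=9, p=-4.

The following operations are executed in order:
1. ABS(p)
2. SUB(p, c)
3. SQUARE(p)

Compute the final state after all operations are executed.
{c: 10, n: 9, p: 36}

Step-by-step execution:
Initial: c=10, n=9, p=-4
After step 1 (ABS(p)): c=10, n=9, p=4
After step 2 (SUB(p, c)): c=10, n=9, p=-6
After step 3 (SQUARE(p)): c=10, n=9, p=36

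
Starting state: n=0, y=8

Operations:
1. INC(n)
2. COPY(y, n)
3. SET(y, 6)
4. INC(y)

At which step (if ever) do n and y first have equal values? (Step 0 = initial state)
Step 2

n and y first become equal after step 2.

Comparing values at each step:
Initial: n=0, y=8
After step 1: n=1, y=8
After step 2: n=1, y=1 ← equal!
After step 3: n=1, y=6
After step 4: n=1, y=7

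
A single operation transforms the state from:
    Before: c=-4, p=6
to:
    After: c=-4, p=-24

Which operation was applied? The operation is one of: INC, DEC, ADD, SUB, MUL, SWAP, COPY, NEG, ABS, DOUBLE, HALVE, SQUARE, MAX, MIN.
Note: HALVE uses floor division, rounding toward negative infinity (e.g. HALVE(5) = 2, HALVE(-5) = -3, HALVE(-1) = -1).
MUL(p, c)

Analyzing the change:
Before: c=-4, p=6
After: c=-4, p=-24
Variable p changed from 6 to -24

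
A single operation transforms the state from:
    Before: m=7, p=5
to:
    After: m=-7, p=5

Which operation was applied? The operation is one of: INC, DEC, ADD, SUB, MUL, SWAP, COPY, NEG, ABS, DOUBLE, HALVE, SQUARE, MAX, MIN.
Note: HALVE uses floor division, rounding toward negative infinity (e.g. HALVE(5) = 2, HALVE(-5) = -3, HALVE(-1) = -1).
NEG(m)

Analyzing the change:
Before: m=7, p=5
After: m=-7, p=5
Variable m changed from 7 to -7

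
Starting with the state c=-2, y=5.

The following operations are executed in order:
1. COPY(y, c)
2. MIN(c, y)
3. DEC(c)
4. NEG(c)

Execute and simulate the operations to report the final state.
{c: 3, y: -2}

Step-by-step execution:
Initial: c=-2, y=5
After step 1 (COPY(y, c)): c=-2, y=-2
After step 2 (MIN(c, y)): c=-2, y=-2
After step 3 (DEC(c)): c=-3, y=-2
After step 4 (NEG(c)): c=3, y=-2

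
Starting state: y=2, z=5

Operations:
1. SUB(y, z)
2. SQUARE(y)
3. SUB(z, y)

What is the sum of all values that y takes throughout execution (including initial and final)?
17

Values of y at each step:
Initial: y = 2
After step 1: y = -3
After step 2: y = 9
After step 3: y = 9
Sum = 2 + -3 + 9 + 9 = 17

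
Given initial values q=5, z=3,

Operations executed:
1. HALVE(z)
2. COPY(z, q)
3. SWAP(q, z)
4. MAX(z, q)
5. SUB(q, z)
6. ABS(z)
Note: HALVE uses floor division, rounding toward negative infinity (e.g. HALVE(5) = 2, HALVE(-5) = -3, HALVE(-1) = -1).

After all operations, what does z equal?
z = 5

Tracing execution:
Step 1: HALVE(z) → z = 1
Step 2: COPY(z, q) → z = 5
Step 3: SWAP(q, z) → z = 5
Step 4: MAX(z, q) → z = 5
Step 5: SUB(q, z) → z = 5
Step 6: ABS(z) → z = 5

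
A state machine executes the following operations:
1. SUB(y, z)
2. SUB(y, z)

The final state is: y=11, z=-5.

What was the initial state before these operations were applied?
y=1, z=-5

Working backwards:
Final state: y=11, z=-5
Before step 2 (SUB(y, z)): y=6, z=-5
Before step 1 (SUB(y, z)): y=1, z=-5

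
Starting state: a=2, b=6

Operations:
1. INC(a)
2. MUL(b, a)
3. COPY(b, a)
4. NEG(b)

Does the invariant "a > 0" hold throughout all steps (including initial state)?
Yes

The invariant holds at every step.

State at each step:
Initial: a=2, b=6
After step 1: a=3, b=6
After step 2: a=3, b=18
After step 3: a=3, b=3
After step 4: a=3, b=-3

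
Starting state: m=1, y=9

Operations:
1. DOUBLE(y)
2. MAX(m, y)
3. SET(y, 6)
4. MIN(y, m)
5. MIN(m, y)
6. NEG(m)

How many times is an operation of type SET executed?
1

Counting SET operations:
Step 3: SET(y, 6) ← SET
Total: 1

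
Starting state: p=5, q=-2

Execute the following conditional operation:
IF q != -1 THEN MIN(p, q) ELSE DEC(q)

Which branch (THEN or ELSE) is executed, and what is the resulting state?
Branch: THEN, Final state: p=-2, q=-2

Evaluating condition: q != -1
q = -2
Condition is True, so THEN branch executes
After MIN(p, q): p=-2, q=-2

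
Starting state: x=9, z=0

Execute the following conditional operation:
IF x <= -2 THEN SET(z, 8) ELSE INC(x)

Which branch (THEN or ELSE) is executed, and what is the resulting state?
Branch: ELSE, Final state: x=10, z=0

Evaluating condition: x <= -2
x = 9
Condition is False, so ELSE branch executes
After INC(x): x=10, z=0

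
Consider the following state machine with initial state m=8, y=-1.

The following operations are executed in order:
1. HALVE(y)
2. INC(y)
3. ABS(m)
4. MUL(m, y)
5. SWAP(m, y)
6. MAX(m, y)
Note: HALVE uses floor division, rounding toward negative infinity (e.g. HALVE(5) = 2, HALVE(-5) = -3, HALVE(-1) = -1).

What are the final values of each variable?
{m: 0, y: 0}

Step-by-step execution:
Initial: m=8, y=-1
After step 1 (HALVE(y)): m=8, y=-1
After step 2 (INC(y)): m=8, y=0
After step 3 (ABS(m)): m=8, y=0
After step 4 (MUL(m, y)): m=0, y=0
After step 5 (SWAP(m, y)): m=0, y=0
After step 6 (MAX(m, y)): m=0, y=0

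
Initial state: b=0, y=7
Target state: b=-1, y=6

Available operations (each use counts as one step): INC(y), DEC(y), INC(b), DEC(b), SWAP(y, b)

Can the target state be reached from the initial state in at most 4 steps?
Yes

Path (2 steps): DEC(y) → DEC(b)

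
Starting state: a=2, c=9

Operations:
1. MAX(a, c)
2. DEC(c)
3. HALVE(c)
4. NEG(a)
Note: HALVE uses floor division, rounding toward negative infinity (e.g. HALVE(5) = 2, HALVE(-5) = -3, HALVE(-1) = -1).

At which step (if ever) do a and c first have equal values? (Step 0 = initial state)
Step 1

a and c first become equal after step 1.

Comparing values at each step:
Initial: a=2, c=9
After step 1: a=9, c=9 ← equal!
After step 2: a=9, c=8
After step 3: a=9, c=4
After step 4: a=-9, c=4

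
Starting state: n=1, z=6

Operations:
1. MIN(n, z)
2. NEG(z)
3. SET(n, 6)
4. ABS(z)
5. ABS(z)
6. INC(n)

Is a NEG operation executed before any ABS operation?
Yes

First NEG: step 2
First ABS: step 4
Since 2 < 4, NEG comes first.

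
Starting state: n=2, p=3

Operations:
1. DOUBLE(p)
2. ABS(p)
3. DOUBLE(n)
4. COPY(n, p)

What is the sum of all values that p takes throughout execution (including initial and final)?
27

Values of p at each step:
Initial: p = 3
After step 1: p = 6
After step 2: p = 6
After step 3: p = 6
After step 4: p = 6
Sum = 3 + 6 + 6 + 6 + 6 = 27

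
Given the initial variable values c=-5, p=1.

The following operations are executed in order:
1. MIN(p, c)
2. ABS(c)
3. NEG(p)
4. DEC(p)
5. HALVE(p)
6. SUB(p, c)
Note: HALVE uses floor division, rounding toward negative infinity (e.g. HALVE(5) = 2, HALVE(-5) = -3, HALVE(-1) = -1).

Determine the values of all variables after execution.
{c: 5, p: -3}

Step-by-step execution:
Initial: c=-5, p=1
After step 1 (MIN(p, c)): c=-5, p=-5
After step 2 (ABS(c)): c=5, p=-5
After step 3 (NEG(p)): c=5, p=5
After step 4 (DEC(p)): c=5, p=4
After step 5 (HALVE(p)): c=5, p=2
After step 6 (SUB(p, c)): c=5, p=-3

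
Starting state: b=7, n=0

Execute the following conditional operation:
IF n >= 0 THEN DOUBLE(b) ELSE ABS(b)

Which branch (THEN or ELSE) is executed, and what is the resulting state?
Branch: THEN, Final state: b=14, n=0

Evaluating condition: n >= 0
n = 0
Condition is True, so THEN branch executes
After DOUBLE(b): b=14, n=0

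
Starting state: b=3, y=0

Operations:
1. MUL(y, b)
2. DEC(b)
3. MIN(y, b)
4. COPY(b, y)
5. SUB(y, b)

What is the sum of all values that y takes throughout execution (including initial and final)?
0

Values of y at each step:
Initial: y = 0
After step 1: y = 0
After step 2: y = 0
After step 3: y = 0
After step 4: y = 0
After step 5: y = 0
Sum = 0 + 0 + 0 + 0 + 0 + 0 = 0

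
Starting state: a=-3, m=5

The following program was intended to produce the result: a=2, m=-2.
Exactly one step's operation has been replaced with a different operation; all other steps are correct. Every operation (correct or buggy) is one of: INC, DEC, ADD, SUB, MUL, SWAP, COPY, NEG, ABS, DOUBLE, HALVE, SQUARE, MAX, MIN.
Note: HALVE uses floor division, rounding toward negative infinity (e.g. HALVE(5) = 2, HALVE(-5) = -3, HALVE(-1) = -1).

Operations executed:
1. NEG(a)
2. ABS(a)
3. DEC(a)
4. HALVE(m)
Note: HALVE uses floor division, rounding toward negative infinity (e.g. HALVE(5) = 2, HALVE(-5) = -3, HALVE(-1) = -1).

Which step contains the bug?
Step 1

Trace with buggy code:
Initial: a=-3, m=5
After step 1: a=3, m=5
After step 2: a=3, m=5
After step 3: a=2, m=5
After step 4: a=2, m=2
Actual final a=2, m=2 ≠ expected a=2, m=-2.
Step 1 is the only position where a single-operation replacement can produce the expected result.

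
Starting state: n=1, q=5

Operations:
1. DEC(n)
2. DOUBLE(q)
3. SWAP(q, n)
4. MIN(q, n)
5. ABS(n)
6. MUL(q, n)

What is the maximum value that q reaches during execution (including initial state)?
10

Values of q at each step:
Initial: q = 5
After step 1: q = 5
After step 2: q = 10 ← maximum
After step 3: q = 0
After step 4: q = 0
After step 5: q = 0
After step 6: q = 0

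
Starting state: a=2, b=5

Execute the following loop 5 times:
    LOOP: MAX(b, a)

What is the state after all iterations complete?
a=2, b=5

Iteration trace:
Start: a=2, b=5
After iteration 1: a=2, b=5
After iteration 2: a=2, b=5
After iteration 3: a=2, b=5
After iteration 4: a=2, b=5
After iteration 5: a=2, b=5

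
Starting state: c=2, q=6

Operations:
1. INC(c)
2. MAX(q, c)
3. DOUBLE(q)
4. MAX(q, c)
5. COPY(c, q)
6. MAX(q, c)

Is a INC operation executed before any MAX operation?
Yes

First INC: step 1
First MAX: step 2
Since 1 < 2, INC comes first.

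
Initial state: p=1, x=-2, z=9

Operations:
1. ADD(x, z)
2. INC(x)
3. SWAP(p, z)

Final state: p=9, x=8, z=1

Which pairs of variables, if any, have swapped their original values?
(z, p)

Comparing initial and final values:
z: 9 → 1
p: 1 → 9
x: -2 → 8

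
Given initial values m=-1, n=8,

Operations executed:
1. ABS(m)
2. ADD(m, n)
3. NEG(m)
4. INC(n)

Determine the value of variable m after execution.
m = -9

Tracing execution:
Step 1: ABS(m) → m = 1
Step 2: ADD(m, n) → m = 9
Step 3: NEG(m) → m = -9
Step 4: INC(n) → m = -9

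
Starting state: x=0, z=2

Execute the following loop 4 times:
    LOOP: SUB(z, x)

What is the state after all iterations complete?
x=0, z=2

Iteration trace:
Start: x=0, z=2
After iteration 1: x=0, z=2
After iteration 2: x=0, z=2
After iteration 3: x=0, z=2
After iteration 4: x=0, z=2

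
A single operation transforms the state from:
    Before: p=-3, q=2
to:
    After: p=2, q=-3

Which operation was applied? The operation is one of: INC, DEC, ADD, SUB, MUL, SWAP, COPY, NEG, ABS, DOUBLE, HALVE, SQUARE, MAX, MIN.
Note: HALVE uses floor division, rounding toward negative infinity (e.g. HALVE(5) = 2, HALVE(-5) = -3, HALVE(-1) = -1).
SWAP(q, p)

Analyzing the change:
Before: p=-3, q=2
After: p=2, q=-3
Variable q changed from 2 to -3
Variable p changed from -3 to 2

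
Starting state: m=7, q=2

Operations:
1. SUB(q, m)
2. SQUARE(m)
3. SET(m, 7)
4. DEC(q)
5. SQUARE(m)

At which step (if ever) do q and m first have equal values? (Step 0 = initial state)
Never

q and m never become equal during execution.

Comparing values at each step:
Initial: q=2, m=7
After step 1: q=-5, m=7
After step 2: q=-5, m=49
After step 3: q=-5, m=7
After step 4: q=-6, m=7
After step 5: q=-6, m=49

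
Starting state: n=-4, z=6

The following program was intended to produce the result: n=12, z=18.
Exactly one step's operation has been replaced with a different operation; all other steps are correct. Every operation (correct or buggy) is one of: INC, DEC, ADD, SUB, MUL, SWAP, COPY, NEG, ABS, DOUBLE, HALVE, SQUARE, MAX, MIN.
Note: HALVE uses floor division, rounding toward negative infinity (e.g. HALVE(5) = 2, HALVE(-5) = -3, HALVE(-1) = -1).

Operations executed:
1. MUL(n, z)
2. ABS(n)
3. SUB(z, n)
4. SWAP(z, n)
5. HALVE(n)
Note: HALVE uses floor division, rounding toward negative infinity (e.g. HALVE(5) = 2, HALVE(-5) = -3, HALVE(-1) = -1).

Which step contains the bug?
Step 4

Trace with buggy code:
Initial: n=-4, z=6
After step 1: n=-24, z=6
After step 2: n=24, z=6
After step 3: n=24, z=-18
After step 4: n=-18, z=24
After step 5: n=-9, z=24
Actual final n=-9, z=24 ≠ expected n=12, z=18.
Step 4 is the only position where a single-operation replacement can produce the expected result.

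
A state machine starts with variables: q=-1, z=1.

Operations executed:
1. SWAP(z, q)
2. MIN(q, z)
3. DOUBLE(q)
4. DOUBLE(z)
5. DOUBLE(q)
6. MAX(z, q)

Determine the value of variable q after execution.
q = -4

Tracing execution:
Step 1: SWAP(z, q) → q = 1
Step 2: MIN(q, z) → q = -1
Step 3: DOUBLE(q) → q = -2
Step 4: DOUBLE(z) → q = -2
Step 5: DOUBLE(q) → q = -4
Step 6: MAX(z, q) → q = -4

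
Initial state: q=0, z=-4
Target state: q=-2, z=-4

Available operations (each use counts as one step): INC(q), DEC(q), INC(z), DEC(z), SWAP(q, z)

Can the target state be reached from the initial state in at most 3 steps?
Yes

Path (2 steps): DEC(q) → DEC(q)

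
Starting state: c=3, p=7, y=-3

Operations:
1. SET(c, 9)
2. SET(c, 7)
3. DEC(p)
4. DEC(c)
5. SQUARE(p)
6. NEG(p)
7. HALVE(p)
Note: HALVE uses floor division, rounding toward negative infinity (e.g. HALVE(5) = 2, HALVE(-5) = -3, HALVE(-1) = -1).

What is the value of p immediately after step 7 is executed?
p = -18

Tracing p through execution:
Initial: p = 7
After step 1 (SET(c, 9)): p = 7
After step 2 (SET(c, 7)): p = 7
After step 3 (DEC(p)): p = 6
After step 4 (DEC(c)): p = 6
After step 5 (SQUARE(p)): p = 36
After step 6 (NEG(p)): p = -36
After step 7 (HALVE(p)): p = -18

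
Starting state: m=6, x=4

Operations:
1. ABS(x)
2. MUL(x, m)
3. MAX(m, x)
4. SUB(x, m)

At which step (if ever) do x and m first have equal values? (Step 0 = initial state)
Step 3

x and m first become equal after step 3.

Comparing values at each step:
Initial: x=4, m=6
After step 1: x=4, m=6
After step 2: x=24, m=6
After step 3: x=24, m=24 ← equal!
After step 4: x=0, m=24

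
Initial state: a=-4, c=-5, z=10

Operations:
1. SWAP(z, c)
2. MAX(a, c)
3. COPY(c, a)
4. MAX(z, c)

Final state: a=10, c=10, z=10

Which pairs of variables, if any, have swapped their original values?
None

Comparing initial and final values:
a: -4 → 10
z: 10 → 10
c: -5 → 10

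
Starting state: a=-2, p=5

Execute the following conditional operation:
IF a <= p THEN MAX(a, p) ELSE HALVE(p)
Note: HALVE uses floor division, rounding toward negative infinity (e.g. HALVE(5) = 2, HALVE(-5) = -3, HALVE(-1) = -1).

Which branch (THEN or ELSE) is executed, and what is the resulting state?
Branch: THEN, Final state: a=5, p=5

Evaluating condition: a <= p
a = -2, p = 5
Condition is True, so THEN branch executes
After MAX(a, p): a=5, p=5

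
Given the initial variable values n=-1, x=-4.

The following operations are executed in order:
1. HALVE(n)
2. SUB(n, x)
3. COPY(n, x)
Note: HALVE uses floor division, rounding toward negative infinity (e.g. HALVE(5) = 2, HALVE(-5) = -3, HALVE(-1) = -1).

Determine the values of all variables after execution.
{n: -4, x: -4}

Step-by-step execution:
Initial: n=-1, x=-4
After step 1 (HALVE(n)): n=-1, x=-4
After step 2 (SUB(n, x)): n=3, x=-4
After step 3 (COPY(n, x)): n=-4, x=-4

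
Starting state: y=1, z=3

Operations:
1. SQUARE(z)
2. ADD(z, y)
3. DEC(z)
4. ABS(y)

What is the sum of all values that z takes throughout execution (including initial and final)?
40

Values of z at each step:
Initial: z = 3
After step 1: z = 9
After step 2: z = 10
After step 3: z = 9
After step 4: z = 9
Sum = 3 + 9 + 10 + 9 + 9 = 40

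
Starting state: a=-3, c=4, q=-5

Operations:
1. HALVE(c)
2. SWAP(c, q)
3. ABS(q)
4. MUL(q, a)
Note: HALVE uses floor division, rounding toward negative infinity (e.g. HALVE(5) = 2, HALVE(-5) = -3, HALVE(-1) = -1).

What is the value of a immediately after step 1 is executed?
a = -3

Tracing a through execution:
Initial: a = -3
After step 1 (HALVE(c)): a = -3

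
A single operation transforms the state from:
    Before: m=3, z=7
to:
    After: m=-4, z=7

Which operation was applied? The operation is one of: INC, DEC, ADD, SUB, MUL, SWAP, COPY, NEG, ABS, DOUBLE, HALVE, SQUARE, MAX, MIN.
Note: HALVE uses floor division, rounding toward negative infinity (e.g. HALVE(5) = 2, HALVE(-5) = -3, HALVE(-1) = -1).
SUB(m, z)

Analyzing the change:
Before: m=3, z=7
After: m=-4, z=7
Variable m changed from 3 to -4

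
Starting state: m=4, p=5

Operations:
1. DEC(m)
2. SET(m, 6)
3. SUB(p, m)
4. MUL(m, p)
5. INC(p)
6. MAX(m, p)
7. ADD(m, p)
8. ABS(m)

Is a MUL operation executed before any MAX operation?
Yes

First MUL: step 4
First MAX: step 6
Since 4 < 6, MUL comes first.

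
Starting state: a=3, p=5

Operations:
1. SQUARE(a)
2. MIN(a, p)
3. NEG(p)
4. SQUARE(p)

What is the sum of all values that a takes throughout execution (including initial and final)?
27

Values of a at each step:
Initial: a = 3
After step 1: a = 9
After step 2: a = 5
After step 3: a = 5
After step 4: a = 5
Sum = 3 + 9 + 5 + 5 + 5 = 27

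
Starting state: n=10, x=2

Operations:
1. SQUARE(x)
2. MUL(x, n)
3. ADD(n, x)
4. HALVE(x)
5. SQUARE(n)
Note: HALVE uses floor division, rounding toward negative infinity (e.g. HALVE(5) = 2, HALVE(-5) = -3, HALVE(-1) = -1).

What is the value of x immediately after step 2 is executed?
x = 40

Tracing x through execution:
Initial: x = 2
After step 1 (SQUARE(x)): x = 4
After step 2 (MUL(x, n)): x = 40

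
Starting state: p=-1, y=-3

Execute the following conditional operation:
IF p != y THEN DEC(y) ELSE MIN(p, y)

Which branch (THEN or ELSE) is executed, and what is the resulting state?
Branch: THEN, Final state: p=-1, y=-4

Evaluating condition: p != y
p = -1, y = -3
Condition is True, so THEN branch executes
After DEC(y): p=-1, y=-4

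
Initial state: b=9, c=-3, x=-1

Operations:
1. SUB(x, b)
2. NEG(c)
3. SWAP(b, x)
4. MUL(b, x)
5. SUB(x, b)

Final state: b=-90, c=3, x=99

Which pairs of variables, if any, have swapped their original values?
None

Comparing initial and final values:
c: -3 → 3
b: 9 → -90
x: -1 → 99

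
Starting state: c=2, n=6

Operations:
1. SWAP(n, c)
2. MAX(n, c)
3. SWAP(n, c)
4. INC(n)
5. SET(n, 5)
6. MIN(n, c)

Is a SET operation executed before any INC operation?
No

First SET: step 5
First INC: step 4
Since 5 > 4, INC comes first.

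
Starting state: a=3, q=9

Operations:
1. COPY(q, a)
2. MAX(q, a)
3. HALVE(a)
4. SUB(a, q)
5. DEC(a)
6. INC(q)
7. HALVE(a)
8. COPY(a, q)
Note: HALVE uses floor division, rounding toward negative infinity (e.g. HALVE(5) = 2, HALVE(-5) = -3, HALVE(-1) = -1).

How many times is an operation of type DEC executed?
1

Counting DEC operations:
Step 5: DEC(a) ← DEC
Total: 1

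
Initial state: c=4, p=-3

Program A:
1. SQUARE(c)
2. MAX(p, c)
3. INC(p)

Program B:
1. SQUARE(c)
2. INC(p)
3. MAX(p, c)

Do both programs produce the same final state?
No

Program A final state: c=16, p=17
Program B final state: c=16, p=16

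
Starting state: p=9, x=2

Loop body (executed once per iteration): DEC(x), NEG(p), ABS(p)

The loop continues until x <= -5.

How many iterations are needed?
7

Tracing iterations:
Initial: p=9, x=2
After iteration 1: p=9, x=1
After iteration 2: p=9, x=0
After iteration 3: p=9, x=-1
After iteration 4: p=9, x=-2
After iteration 5: p=9, x=-3
After iteration 6: p=9, x=-4
After iteration 7: p=9, x=-5
x <= -5 now holds, so the loop exits after 7 iterations.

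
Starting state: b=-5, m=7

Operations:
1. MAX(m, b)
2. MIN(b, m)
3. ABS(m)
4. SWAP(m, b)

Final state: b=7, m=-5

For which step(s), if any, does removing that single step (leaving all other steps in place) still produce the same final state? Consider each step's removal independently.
Step(s) 1, 2, 3

Testing removal of each single step:
Without step 1: final = b=7, m=-5 (same)
Without step 2: final = b=7, m=-5 (same)
Without step 3: final = b=7, m=-5 (same)
Without step 4: final = b=-5, m=7 (different)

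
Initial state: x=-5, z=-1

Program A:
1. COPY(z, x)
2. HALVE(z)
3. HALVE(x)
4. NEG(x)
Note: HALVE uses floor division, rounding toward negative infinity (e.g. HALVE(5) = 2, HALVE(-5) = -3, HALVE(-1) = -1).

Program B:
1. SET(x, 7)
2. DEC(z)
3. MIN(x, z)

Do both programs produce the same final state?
No

Program A final state: x=3, z=-3
Program B final state: x=-2, z=-2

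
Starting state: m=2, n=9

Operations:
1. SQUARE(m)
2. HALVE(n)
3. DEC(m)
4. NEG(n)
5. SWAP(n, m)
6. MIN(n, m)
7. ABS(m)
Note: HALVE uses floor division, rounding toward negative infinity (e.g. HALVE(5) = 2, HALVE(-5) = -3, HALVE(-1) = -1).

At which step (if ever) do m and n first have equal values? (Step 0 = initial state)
Step 2

m and n first become equal after step 2.

Comparing values at each step:
Initial: m=2, n=9
After step 1: m=4, n=9
After step 2: m=4, n=4 ← equal!
After step 3: m=3, n=4
After step 4: m=3, n=-4
After step 5: m=-4, n=3
After step 6: m=-4, n=-4 ← equal!
After step 7: m=4, n=-4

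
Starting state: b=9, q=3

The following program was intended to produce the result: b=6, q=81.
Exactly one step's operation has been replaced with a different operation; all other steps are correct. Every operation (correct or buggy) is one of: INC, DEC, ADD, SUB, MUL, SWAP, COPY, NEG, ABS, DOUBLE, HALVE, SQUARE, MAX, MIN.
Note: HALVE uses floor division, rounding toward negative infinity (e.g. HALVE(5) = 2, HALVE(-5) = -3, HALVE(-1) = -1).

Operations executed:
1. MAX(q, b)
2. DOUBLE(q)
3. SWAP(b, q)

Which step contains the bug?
Step 1

Trace with buggy code:
Initial: b=9, q=3
After step 1: b=9, q=9
After step 2: b=9, q=18
After step 3: b=18, q=9
Actual final b=18, q=9 ≠ expected b=6, q=81.
Step 1 is the only position where a single-operation replacement can produce the expected result.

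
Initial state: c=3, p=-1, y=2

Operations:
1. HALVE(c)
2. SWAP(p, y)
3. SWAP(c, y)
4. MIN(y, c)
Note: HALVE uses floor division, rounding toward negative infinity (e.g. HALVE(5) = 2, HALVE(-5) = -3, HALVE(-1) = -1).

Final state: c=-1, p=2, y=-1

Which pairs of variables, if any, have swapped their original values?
(y, p)

Comparing initial and final values:
c: 3 → -1
y: 2 → -1
p: -1 → 2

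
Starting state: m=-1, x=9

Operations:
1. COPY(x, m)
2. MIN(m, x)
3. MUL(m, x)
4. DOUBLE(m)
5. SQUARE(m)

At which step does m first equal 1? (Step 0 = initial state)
Step 3

Tracing m:
Initial: m = -1
After step 1: m = -1
After step 2: m = -1
After step 3: m = 1 ← first occurrence
After step 4: m = 2
After step 5: m = 4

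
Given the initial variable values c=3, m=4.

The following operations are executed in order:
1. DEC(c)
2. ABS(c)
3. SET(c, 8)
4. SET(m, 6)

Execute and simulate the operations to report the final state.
{c: 8, m: 6}

Step-by-step execution:
Initial: c=3, m=4
After step 1 (DEC(c)): c=2, m=4
After step 2 (ABS(c)): c=2, m=4
After step 3 (SET(c, 8)): c=8, m=4
After step 4 (SET(m, 6)): c=8, m=6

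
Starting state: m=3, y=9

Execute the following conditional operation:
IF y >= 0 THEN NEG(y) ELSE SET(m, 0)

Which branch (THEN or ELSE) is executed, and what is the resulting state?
Branch: THEN, Final state: m=3, y=-9

Evaluating condition: y >= 0
y = 9
Condition is True, so THEN branch executes
After NEG(y): m=3, y=-9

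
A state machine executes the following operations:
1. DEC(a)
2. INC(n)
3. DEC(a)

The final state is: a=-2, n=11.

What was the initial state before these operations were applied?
a=0, n=10

Working backwards:
Final state: a=-2, n=11
Before step 3 (DEC(a)): a=-1, n=11
Before step 2 (INC(n)): a=-1, n=10
Before step 1 (DEC(a)): a=0, n=10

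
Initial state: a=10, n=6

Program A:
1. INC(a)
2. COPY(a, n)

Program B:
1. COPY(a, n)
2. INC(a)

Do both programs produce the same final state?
No

Program A final state: a=6, n=6
Program B final state: a=7, n=6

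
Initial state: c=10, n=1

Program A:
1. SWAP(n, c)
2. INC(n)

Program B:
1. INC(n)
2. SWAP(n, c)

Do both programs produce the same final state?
No

Program A final state: c=1, n=11
Program B final state: c=2, n=10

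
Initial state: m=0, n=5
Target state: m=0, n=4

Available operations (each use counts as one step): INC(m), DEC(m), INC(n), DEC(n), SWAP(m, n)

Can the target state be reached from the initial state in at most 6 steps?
Yes

Path (1 step): DEC(n)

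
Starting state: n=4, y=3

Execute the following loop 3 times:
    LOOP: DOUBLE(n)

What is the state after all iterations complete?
n=32, y=3

Iteration trace:
Start: n=4, y=3
After iteration 1: n=8, y=3
After iteration 2: n=16, y=3
After iteration 3: n=32, y=3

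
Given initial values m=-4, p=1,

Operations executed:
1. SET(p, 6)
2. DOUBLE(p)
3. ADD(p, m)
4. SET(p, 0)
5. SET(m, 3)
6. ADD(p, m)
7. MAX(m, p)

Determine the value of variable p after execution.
p = 3

Tracing execution:
Step 1: SET(p, 6) → p = 6
Step 2: DOUBLE(p) → p = 12
Step 3: ADD(p, m) → p = 8
Step 4: SET(p, 0) → p = 0
Step 5: SET(m, 3) → p = 0
Step 6: ADD(p, m) → p = 3
Step 7: MAX(m, p) → p = 3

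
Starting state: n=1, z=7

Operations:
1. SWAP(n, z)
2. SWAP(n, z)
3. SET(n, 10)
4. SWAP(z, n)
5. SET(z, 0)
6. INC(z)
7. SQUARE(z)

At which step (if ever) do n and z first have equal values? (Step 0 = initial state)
Never

n and z never become equal during execution.

Comparing values at each step:
Initial: n=1, z=7
After step 1: n=7, z=1
After step 2: n=1, z=7
After step 3: n=10, z=7
After step 4: n=7, z=10
After step 5: n=7, z=0
After step 6: n=7, z=1
After step 7: n=7, z=1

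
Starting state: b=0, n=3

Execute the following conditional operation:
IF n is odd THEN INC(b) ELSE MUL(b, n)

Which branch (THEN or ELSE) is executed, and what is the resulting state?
Branch: THEN, Final state: b=1, n=3

Evaluating condition: n is odd
Condition is True, so THEN branch executes
After INC(b): b=1, n=3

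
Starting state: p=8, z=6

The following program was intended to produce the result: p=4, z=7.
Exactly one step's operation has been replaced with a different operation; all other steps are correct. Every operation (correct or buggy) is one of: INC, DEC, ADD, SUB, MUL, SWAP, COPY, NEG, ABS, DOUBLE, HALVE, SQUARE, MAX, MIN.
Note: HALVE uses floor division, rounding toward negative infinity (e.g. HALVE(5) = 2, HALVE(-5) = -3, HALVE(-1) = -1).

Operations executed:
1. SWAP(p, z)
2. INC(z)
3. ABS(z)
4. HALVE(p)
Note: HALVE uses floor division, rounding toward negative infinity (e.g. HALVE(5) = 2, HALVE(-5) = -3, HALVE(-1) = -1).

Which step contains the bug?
Step 1

Trace with buggy code:
Initial: p=8, z=6
After step 1: p=6, z=8
After step 2: p=6, z=9
After step 3: p=6, z=9
After step 4: p=3, z=9
Actual final p=3, z=9 ≠ expected p=4, z=7.
Step 1 is the only position where a single-operation replacement can produce the expected result.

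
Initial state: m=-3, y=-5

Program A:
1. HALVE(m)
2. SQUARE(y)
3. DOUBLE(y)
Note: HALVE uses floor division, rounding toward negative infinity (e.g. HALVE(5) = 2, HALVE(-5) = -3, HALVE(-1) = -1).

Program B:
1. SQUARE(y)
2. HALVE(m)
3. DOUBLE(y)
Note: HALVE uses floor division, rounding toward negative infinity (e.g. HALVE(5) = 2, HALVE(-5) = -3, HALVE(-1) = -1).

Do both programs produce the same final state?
Yes

Program A final state: m=-2, y=50
Program B final state: m=-2, y=50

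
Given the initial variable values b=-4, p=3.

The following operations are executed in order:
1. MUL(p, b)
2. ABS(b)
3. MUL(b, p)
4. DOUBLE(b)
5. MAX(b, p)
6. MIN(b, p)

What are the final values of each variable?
{b: -12, p: -12}

Step-by-step execution:
Initial: b=-4, p=3
After step 1 (MUL(p, b)): b=-4, p=-12
After step 2 (ABS(b)): b=4, p=-12
After step 3 (MUL(b, p)): b=-48, p=-12
After step 4 (DOUBLE(b)): b=-96, p=-12
After step 5 (MAX(b, p)): b=-12, p=-12
After step 6 (MIN(b, p)): b=-12, p=-12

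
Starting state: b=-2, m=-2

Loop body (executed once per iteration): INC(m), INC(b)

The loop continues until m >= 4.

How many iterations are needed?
6

Tracing iterations:
Initial: b=-2, m=-2
After iteration 1: b=-1, m=-1
After iteration 2: b=0, m=0
After iteration 3: b=1, m=1
After iteration 4: b=2, m=2
After iteration 5: b=3, m=3
After iteration 6: b=4, m=4
m >= 4 now holds, so the loop exits after 6 iterations.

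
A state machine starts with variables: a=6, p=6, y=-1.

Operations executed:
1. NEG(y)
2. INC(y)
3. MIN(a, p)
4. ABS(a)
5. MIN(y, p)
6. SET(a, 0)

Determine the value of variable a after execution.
a = 0

Tracing execution:
Step 1: NEG(y) → a = 6
Step 2: INC(y) → a = 6
Step 3: MIN(a, p) → a = 6
Step 4: ABS(a) → a = 6
Step 5: MIN(y, p) → a = 6
Step 6: SET(a, 0) → a = 0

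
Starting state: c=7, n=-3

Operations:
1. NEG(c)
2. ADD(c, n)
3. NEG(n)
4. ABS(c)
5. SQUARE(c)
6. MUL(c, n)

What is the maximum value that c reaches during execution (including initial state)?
300

Values of c at each step:
Initial: c = 7
After step 1: c = -7
After step 2: c = -10
After step 3: c = -10
After step 4: c = 10
After step 5: c = 100
After step 6: c = 300 ← maximum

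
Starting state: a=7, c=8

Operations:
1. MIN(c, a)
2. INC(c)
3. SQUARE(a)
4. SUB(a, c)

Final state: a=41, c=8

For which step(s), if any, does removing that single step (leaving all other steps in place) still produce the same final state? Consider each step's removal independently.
None - removing any single step changes the final result

Testing removal of each single step:
Without step 1: final = a=40, c=9 (different)
Without step 2: final = a=42, c=7 (different)
Without step 3: final = a=-1, c=8 (different)
Without step 4: final = a=49, c=8 (different)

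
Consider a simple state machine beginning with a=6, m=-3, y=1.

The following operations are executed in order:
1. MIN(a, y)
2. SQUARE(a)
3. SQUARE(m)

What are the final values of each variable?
{a: 1, m: 9, y: 1}

Step-by-step execution:
Initial: a=6, m=-3, y=1
After step 1 (MIN(a, y)): a=1, m=-3, y=1
After step 2 (SQUARE(a)): a=1, m=-3, y=1
After step 3 (SQUARE(m)): a=1, m=9, y=1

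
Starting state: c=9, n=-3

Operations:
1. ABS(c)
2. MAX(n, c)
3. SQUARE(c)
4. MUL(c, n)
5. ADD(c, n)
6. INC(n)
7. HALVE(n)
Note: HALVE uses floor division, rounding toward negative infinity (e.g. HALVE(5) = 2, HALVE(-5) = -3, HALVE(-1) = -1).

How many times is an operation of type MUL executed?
1

Counting MUL operations:
Step 4: MUL(c, n) ← MUL
Total: 1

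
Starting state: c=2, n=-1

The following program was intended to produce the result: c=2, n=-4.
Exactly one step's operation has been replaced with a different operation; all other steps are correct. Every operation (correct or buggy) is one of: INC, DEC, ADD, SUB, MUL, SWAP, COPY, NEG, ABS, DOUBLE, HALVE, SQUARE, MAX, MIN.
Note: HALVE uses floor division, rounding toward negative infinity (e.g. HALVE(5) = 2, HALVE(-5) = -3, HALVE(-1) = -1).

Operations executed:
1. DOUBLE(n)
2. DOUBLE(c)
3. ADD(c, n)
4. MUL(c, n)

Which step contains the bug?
Step 4

Trace with buggy code:
Initial: c=2, n=-1
After step 1: c=2, n=-2
After step 2: c=4, n=-2
After step 3: c=2, n=-2
After step 4: c=-4, n=-2
Actual final c=-4, n=-2 ≠ expected c=2, n=-4.
Step 4 is the only position where a single-operation replacement can produce the expected result.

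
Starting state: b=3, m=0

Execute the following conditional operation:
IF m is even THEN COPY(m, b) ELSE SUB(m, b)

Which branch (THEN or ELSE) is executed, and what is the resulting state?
Branch: THEN, Final state: b=3, m=3

Evaluating condition: m is even
Condition is True, so THEN branch executes
After COPY(m, b): b=3, m=3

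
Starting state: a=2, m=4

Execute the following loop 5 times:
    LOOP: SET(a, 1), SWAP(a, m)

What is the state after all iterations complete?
a=1, m=1

Iteration trace:
Start: a=2, m=4
After iteration 1: a=4, m=1
After iteration 2: a=1, m=1
After iteration 3: a=1, m=1
After iteration 4: a=1, m=1
After iteration 5: a=1, m=1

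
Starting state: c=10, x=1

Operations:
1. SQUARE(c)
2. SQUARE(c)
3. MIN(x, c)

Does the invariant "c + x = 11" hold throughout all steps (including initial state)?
No, violated after step 1

The invariant is violated after step 1.

State at each step:
Initial: c=10, x=1
After step 1: c=100, x=1
After step 2: c=10000, x=1
After step 3: c=10000, x=1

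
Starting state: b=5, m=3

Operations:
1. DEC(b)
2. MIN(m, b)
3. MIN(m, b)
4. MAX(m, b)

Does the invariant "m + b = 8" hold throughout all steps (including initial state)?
No, violated after step 1

The invariant is violated after step 1.

State at each step:
Initial: b=5, m=3
After step 1: b=4, m=3
After step 2: b=4, m=3
After step 3: b=4, m=3
After step 4: b=4, m=4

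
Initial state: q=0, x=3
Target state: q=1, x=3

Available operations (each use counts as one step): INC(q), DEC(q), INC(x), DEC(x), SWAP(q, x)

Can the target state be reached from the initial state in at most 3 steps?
Yes

Path (1 step): INC(q)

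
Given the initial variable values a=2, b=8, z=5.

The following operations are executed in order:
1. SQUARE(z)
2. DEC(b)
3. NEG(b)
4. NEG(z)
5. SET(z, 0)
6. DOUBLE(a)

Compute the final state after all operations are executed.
{a: 4, b: -7, z: 0}

Step-by-step execution:
Initial: a=2, b=8, z=5
After step 1 (SQUARE(z)): a=2, b=8, z=25
After step 2 (DEC(b)): a=2, b=7, z=25
After step 3 (NEG(b)): a=2, b=-7, z=25
After step 4 (NEG(z)): a=2, b=-7, z=-25
After step 5 (SET(z, 0)): a=2, b=-7, z=0
After step 6 (DOUBLE(a)): a=4, b=-7, z=0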